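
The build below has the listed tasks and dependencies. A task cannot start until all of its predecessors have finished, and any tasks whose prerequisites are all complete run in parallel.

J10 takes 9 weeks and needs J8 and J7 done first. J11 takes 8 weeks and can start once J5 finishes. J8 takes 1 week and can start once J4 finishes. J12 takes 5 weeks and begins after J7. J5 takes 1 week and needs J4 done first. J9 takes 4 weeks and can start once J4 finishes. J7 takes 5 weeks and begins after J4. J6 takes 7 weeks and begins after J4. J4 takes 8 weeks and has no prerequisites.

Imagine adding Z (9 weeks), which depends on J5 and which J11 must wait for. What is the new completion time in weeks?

26

Originally the plan takes 22 weeks.
With Z inserted, J11 now waits for max(J5, Z).
New critical path: J4→J5→Z→J11 = 8+1+9+8 = 26 ⇒ 26 weeks.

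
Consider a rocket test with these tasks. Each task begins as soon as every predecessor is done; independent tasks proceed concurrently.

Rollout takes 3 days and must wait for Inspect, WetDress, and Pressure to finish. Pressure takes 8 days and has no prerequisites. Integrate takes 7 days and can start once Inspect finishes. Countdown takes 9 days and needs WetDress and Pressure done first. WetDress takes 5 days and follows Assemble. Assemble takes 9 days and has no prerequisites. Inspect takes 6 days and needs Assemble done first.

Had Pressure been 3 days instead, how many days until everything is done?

23

Baseline: Assemble→WetDress→Countdown = 9+5+9 = 23 → 23 days.
The longest path through Pressure is only 17 days, so Pressure has float 6.
No other chain overtakes it, so the finish is 23 days.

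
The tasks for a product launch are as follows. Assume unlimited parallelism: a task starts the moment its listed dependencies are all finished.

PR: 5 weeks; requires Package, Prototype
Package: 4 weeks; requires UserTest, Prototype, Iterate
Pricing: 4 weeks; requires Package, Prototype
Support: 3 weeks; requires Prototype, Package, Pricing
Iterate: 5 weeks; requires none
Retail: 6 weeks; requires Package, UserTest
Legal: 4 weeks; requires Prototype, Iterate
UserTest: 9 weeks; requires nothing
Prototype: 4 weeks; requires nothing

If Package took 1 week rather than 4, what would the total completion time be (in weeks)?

Actual critical path: UserTest→Package→Pricing→Support = 9+4+4+3 = 20 ⇒ 20 weeks.
Package lies on that path, so at 1 week the path becomes 17 weeks.
That remains the longest chain; total 17 weeks.

17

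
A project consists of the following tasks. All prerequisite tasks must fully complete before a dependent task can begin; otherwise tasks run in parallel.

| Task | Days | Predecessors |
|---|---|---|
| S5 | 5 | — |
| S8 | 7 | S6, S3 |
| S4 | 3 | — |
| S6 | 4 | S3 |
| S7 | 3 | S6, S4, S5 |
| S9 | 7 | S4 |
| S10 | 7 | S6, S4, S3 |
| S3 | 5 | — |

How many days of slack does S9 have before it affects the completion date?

S3→S6→S8 = 5+4+7 = 16 sets the makespan at 16 days.
S9 finishes as early as 10 and must finish by 16.
So S9 can slip 16 − 10 = 6 days.

6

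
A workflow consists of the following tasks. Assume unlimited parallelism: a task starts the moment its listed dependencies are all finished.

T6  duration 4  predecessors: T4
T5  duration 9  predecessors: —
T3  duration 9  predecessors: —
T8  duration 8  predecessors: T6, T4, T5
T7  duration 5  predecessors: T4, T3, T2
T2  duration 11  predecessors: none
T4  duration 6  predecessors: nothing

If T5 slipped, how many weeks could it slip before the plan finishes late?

1

The longest chain is T4→T6→T8 = 6+4+8 = 18; overall finish 18 weeks.
T5 finishes as early as 9 and must finish by 10.
Slack of T5 = 1 − 0 = 1 week.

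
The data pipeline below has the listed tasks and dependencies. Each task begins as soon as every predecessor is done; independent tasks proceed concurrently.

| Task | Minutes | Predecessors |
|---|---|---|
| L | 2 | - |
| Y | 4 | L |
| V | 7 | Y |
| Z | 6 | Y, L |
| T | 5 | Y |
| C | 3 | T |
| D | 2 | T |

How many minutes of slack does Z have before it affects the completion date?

L→Y→T→C = 2+4+5+3 = 14 sets the makespan at 14 minutes.
Z finishes as early as 12 and must finish by 14.
Slack of Z = 8 − 6 = 2 minutes.

2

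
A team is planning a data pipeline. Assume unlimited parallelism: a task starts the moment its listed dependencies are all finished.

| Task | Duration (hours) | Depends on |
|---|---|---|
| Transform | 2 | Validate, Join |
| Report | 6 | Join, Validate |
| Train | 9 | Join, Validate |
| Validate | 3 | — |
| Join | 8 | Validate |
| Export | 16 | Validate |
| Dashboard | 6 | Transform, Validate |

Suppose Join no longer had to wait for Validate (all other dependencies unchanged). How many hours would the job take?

Original critical path: Validate→Join→Train = 3+8+9 = 20 ⇒ 20 hours.
Without Validate→Join, Join's earliest start moves from 3 to 0.
After: Validate→Export = 3+16 = 19 → 19 hours.

19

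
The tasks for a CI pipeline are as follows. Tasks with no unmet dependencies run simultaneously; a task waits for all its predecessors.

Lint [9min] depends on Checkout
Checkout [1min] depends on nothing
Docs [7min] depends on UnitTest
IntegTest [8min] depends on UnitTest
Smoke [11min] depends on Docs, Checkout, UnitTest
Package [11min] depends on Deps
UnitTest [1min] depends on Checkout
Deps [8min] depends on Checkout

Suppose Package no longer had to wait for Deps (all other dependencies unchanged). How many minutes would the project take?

20

With the dependency in place, Checkout→Deps→Package = 1+8+11 = 20 sets the finish at 20 minutes.
Without Deps→Package, Package's earliest start moves from 9 to 0.
The longest chain is now Checkout→UnitTest→Docs→Smoke = 1+1+7+11 = 20, so the project takes 20 minutes.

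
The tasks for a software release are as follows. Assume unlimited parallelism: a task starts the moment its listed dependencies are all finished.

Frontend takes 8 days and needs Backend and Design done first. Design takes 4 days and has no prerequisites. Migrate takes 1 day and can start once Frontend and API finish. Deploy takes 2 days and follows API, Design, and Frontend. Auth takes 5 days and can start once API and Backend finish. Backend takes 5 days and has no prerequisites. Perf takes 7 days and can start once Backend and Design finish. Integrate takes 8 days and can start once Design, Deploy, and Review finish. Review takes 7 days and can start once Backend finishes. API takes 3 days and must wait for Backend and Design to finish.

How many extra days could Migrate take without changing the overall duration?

The longest chain is Backend→Frontend→Deploy→Integrate = 5+8+2+8 = 23; overall finish 23 days.
Migrate finishes as early as 14 and must finish by 23.
Float = 23 − 14 = 9.

9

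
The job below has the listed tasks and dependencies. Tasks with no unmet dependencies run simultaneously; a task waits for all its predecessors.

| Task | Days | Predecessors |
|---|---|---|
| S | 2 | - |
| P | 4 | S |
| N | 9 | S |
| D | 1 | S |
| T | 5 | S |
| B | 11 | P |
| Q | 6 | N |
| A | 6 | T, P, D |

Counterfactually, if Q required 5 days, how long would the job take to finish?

Baseline: S→N→Q = 2+9+6 = 17 → 17 days.
Since Q is critical, the -1 change carries straight to that chain (now 16 days).
The binding chain switches to S→P→B = 2+4+11 = 17; finish 17 days.

17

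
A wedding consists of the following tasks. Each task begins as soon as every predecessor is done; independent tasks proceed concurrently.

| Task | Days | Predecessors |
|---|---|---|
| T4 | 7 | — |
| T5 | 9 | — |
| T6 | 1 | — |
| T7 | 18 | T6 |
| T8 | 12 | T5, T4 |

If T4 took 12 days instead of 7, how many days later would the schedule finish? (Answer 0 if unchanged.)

Actual critical path: T5→T8 = 9+12 = 21 ⇒ 21 days.
T4 has 2 days of float (longest path through it is 19).
Now T4→T8 = 12+12 = 24 is longest, so the finish becomes 24 days.
Change in finish: 24 − 21 = +3 days.

3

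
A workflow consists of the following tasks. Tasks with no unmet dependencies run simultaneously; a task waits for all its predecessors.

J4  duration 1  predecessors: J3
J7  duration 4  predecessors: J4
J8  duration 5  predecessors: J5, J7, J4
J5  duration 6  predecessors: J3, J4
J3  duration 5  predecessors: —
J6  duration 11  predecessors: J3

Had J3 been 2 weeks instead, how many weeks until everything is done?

14

Critical path before the change: J3→J4→J5→J8 = 5+1+6+5 = 17 giving 17 weeks.
J3 lies on that path, so at 2 weeks the path becomes 14 weeks.
No other chain overtakes it, so the finish is 14 weeks.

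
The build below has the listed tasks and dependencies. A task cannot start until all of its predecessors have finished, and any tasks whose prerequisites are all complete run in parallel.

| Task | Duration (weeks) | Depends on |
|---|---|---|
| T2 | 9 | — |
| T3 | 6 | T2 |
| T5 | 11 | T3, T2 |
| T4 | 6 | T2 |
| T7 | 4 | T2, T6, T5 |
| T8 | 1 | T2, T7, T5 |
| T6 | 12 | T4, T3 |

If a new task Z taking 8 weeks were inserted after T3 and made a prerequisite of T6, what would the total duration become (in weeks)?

40

Originally the job takes 32 weeks.
With Z inserted, T6 now waits for max(T4, T3, Z).
New critical path: T2→T3→Z→T6→T7→T8 = 9+6+8+12+4+1 = 40 ⇒ 40 weeks.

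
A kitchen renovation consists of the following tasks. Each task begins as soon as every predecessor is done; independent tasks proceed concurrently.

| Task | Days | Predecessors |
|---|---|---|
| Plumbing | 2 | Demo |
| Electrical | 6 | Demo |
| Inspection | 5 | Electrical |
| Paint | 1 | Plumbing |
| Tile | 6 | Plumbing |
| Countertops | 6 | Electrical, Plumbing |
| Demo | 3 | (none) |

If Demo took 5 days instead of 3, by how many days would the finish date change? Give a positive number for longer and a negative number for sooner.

As given, the longest chain is Demo→Electrical→Countertops = 3+6+6 = 15, so the finish is 15 days.
Since Demo is critical, the +2 change carries straight to that chain (now 17 days).
No other chain overtakes it, so the finish is 17 days.
Change in finish: 17 − 15 = +2 days.

2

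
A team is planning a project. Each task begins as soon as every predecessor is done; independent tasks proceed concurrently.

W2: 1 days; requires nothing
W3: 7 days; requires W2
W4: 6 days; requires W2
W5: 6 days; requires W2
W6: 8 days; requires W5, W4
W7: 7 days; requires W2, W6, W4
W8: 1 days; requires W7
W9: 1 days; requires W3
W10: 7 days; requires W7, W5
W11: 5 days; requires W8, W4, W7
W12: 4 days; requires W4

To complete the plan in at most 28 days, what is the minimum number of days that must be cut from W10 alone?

Current finish: 29 days; target: 28.
W10 is on every critical path, so each day cut from W10 cuts the finish by one (this holds down to a finish of 28).
Need 29 − 28 = 1 day off W10 → W10 becomes 6 days, finish becomes 28.

1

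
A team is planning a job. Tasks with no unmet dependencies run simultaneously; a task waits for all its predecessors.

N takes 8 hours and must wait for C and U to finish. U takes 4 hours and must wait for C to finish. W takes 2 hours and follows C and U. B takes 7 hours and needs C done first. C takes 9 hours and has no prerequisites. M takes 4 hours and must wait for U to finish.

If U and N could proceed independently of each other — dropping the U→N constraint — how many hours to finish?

17

With the dependency in place, C→U→N = 9+4+8 = 21 sets the finish at 21 hours.
Without U→N, N's earliest start moves from 13 to 9.
The longest chain is now C→U→M = 9+4+4 = 17, so the job takes 17 hours.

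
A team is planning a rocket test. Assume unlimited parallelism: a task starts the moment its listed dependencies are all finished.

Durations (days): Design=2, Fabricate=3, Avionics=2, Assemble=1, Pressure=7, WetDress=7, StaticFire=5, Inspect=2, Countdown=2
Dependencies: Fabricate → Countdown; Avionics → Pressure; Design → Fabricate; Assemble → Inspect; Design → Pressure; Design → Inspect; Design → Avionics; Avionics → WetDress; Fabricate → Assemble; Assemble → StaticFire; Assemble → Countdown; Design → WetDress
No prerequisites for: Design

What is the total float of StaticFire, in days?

0

The longest chain is Design→Fabricate→Assemble→StaticFire = 2+3+1+5 = 11; overall finish 11 days.
StaticFire finishes as early as 11 and must finish by 11.
Float = 11 − 11 = 0.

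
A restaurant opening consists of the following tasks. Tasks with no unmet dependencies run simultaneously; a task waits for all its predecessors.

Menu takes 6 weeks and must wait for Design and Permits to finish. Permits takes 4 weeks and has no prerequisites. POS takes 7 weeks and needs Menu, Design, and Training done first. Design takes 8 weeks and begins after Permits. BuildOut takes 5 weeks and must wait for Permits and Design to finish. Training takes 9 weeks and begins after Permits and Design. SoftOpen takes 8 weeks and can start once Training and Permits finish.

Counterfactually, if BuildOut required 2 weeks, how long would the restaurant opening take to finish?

29

As given, the longest chain is Permits→Design→Training→SoftOpen = 4+8+9+8 = 29, so the finish is 29 weeks.
BuildOut has 12 weeks of float (longest path through it is 17).
No other chain overtakes it, so the finish is 29 weeks.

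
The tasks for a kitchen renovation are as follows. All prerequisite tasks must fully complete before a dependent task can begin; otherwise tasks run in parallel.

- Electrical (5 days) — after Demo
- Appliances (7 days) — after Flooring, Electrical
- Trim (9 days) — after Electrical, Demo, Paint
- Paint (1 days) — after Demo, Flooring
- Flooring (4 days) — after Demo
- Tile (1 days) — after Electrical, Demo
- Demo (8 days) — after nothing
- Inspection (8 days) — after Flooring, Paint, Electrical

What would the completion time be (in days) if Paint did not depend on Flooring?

22

Original critical path: Demo→Electrical→Trim = 8+5+9 = 22 ⇒ 22 days.
Without Flooring→Paint, Paint's earliest start moves from 12 to 8.
New critical path: Demo→Electrical→Trim = 8+5+9 = 22 ⇒ 22 days.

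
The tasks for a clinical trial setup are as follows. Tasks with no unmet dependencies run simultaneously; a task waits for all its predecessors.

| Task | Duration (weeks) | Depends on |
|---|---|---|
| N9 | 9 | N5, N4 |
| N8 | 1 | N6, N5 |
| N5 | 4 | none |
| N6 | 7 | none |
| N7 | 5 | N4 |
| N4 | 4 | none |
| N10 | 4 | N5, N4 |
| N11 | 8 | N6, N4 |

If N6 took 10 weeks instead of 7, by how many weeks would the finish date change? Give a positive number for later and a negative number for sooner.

3

Baseline: N6→N11 = 7+8 = 15 → 15 weeks.
Since N6 is critical, the +3 change carries straight to that chain (now 18 weeks).
The critical path is still N6→N11; finish is now 18 weeks.
Change in finish: 18 − 15 = +3 weeks.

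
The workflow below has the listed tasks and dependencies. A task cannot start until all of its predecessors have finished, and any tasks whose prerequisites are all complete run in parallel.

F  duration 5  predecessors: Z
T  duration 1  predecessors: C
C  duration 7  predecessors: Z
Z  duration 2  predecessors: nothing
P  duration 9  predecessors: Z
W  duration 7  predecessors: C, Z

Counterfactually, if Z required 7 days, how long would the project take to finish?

Critical path before the change: Z→C→W = 2+7+7 = 16 giving 16 days.
Z is on the critical path; changing it to 7 makes that path 21 days.
That remains the longest chain; total 21 days.

21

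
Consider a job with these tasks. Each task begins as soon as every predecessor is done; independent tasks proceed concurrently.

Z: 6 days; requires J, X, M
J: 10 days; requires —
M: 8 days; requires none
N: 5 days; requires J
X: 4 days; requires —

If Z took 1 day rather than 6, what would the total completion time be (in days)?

15

As given, the longest chain is J→Z = 10+6 = 16, so the finish is 16 days.
Since Z is critical, the -5 change carries straight to that chain (now 11 days).
New critical path: J→N = 10+5 = 15 ⇒ 15 days.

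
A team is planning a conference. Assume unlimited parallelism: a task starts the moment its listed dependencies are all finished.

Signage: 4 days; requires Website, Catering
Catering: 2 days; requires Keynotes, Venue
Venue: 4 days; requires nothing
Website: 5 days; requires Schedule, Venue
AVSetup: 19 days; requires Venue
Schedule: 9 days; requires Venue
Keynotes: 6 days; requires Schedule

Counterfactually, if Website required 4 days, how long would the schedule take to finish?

25

As given, the longest chain is Venue→Schedule→Keynotes→Catering→Signage = 4+9+6+2+4 = 25, so the finish is 25 days.
Website is off the critical path — its longest chain is 22 days, giving 3 of slack.
No other chain overtakes it, so the finish is 25 days.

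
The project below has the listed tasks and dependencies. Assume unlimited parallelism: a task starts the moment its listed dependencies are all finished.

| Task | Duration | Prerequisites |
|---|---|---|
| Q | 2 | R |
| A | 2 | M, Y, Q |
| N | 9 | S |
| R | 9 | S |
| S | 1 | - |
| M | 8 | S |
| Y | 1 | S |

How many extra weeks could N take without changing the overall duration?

The longest chain is S→R→Q→A = 1+9+2+2 = 14; overall finish 14 weeks.
Longest path through N: 10 weeks (earliest finish 10, latest finish 14).
So N can slip 14 − 10 = 4 weeks.

4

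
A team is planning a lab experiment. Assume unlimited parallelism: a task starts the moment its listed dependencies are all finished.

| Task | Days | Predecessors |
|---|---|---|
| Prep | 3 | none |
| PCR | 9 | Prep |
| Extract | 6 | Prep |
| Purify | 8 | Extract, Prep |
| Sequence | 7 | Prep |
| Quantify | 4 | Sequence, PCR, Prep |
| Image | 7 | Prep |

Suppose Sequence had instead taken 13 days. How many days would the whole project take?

20

Critical path before the change: Prep→Extract→Purify = 3+6+8 = 17 giving 17 days.
The longest path through Sequence is only 14 days, so Sequence has float 3.
The binding chain switches to Prep→Sequence→Quantify = 3+13+4 = 20; finish 20 days.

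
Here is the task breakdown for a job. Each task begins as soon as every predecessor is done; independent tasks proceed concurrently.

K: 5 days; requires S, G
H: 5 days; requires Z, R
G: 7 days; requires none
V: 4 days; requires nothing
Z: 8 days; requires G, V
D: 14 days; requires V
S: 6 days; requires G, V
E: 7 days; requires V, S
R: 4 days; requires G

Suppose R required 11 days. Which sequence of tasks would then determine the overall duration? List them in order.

G, R, H

Actual critical path: G→S→E = 7+6+7 = 20 ⇒ 20 days.
The longest path through R is only 16 days, so R has float 4.
Now G→R→H = 7+11+5 = 23 is longest, so the finish becomes 23 days.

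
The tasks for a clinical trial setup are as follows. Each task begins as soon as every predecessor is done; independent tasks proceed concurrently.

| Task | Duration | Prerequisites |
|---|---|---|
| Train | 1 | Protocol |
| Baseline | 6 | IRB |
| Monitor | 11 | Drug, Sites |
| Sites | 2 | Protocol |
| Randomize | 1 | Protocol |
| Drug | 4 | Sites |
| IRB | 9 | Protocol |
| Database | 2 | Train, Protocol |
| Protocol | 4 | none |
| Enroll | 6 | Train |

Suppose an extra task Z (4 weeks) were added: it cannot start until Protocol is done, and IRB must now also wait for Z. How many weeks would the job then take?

Originally the job takes 21 weeks.
With Z inserted, IRB now waits for max(Protocol, Z).
New critical path: Protocol→Z→IRB→Baseline = 4+4+9+6 = 23 ⇒ 23 weeks.

23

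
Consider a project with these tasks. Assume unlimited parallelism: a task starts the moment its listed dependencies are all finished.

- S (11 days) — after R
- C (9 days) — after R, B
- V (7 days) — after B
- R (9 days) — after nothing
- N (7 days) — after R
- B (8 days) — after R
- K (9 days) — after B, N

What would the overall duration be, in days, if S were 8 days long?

26

As given, the longest chain is R→B→K = 9+8+9 = 26, so the finish is 26 days.
S has 6 days of float (longest path through it is 20).
No other chain overtakes it, so the finish is 26 days.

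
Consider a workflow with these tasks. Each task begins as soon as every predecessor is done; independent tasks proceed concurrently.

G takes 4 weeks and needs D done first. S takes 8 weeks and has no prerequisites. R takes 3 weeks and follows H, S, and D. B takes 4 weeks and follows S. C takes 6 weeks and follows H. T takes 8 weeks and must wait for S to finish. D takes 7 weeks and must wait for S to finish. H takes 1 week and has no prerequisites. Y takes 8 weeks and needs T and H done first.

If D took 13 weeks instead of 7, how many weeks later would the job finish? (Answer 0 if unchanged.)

Critical path before the change: S→T→Y = 8+8+8 = 24 giving 24 weeks.
The longest path through D is only 19 weeks, so D has float 5.
The binding chain switches to S→D→G = 8+13+4 = 25; finish 25 weeks.
Change in finish: 25 − 24 = +1 weeks.

1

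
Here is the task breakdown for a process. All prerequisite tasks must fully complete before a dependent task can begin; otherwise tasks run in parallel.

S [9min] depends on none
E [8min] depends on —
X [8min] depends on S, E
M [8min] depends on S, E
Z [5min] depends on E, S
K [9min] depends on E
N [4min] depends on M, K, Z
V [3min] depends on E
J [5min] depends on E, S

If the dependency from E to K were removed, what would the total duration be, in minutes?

21

Before: longest chain S→M→N = 9+8+4 = 21, finish 21.
Without E→K, K's earliest start moves from 8 to 0.
After: S→M→N = 9+8+4 = 21 → 21 minutes.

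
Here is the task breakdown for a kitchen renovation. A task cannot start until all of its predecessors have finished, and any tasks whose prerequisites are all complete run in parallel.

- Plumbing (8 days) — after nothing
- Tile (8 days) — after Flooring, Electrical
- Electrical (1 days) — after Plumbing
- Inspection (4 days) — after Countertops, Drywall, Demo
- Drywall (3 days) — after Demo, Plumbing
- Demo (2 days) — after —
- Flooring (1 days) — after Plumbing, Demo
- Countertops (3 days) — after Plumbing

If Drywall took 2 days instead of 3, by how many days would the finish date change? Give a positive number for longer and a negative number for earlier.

Baseline: Plumbing→Electrical→Tile = 8+1+8 = 17 → 17 days.
Drywall is off the critical path — its longest chain is 15 days, giving 2 of slack.
That remains the longest chain; total 17 days.
Change in finish: 17 − 17 = +0 days.

0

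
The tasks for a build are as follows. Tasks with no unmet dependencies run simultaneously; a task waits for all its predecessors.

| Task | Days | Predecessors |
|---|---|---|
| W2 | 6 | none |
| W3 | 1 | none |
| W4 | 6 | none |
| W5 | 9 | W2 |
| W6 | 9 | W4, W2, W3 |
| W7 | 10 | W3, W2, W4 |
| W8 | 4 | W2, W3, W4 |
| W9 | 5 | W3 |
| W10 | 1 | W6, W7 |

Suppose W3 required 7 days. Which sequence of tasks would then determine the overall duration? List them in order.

Critical path before the change: W2→W7→W10 = 6+10+1 = 17 giving 17 days.
W3 is off the critical path — its longest chain is 12 days, giving 5 of slack.
The binding chain switches to W3→W7→W10 = 7+10+1 = 18; finish 18 days.

W3, W7, W10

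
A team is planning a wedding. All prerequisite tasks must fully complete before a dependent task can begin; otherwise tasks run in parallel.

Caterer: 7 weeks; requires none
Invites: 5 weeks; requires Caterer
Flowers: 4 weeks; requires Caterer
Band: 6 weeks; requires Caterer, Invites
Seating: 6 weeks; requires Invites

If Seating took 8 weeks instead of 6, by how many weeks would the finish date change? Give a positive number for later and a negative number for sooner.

Baseline: Caterer→Invites→Seating = 7+5+6 = 18 → 18 weeks.
Seating lies on that path, so at 8 weeks the path becomes 20 weeks.
No other chain overtakes it, so the finish is 20 weeks.
Change in finish: 20 − 18 = +2 weeks.

2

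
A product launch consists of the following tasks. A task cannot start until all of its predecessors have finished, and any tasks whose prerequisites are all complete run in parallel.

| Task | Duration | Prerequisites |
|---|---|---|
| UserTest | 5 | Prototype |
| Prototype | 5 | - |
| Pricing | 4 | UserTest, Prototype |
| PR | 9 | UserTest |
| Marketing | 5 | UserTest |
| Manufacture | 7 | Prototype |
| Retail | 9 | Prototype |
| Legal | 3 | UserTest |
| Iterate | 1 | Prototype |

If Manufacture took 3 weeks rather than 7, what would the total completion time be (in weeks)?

19

Critical path before the change: Prototype→UserTest→PR = 5+5+9 = 19 giving 19 weeks.
Manufacture is off the critical path — its longest chain is 12 weeks, giving 7 of slack.
That remains the longest chain; total 19 weeks.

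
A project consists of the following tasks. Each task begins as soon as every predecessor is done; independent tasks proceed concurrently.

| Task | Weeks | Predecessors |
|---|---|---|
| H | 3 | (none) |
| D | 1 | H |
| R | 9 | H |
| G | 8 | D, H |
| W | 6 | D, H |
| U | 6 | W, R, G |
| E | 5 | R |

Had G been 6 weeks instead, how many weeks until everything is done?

As given, the longest chain is H→D→G→U = 3+1+8+6 = 18, so the finish is 18 weeks.
Since G is critical, the -2 change carries straight to that chain (now 16 weeks).
New critical path: H→R→U = 3+9+6 = 18 ⇒ 18 weeks.

18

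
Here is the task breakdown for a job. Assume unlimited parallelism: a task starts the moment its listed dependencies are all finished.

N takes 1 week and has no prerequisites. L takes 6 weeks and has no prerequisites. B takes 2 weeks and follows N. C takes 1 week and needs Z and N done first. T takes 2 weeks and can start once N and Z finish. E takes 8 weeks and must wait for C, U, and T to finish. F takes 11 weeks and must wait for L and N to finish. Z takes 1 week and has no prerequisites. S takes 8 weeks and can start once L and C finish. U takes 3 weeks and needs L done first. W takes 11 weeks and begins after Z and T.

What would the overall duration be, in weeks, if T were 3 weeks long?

The binding path is L→U→E = 6+3+8 = 17; finish at 17 weeks.
T is off the critical path — its longest chain is 14 weeks, giving 3 of slack.
No other chain overtakes it, so the finish is 17 weeks.

17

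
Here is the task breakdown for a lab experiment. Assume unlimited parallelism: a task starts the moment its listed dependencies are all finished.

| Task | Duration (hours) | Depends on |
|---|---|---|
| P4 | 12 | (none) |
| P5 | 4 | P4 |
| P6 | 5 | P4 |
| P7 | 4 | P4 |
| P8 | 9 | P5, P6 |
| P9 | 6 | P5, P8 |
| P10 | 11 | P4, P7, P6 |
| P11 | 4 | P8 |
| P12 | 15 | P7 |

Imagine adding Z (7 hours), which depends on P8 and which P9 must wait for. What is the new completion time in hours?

Originally the job takes 32 hours.
With Z inserted, P9 now waits for max(P5, P8, Z).
New critical path: P4→P6→P8→Z→P9 = 12+5+9+7+6 = 39 ⇒ 39 hours.

39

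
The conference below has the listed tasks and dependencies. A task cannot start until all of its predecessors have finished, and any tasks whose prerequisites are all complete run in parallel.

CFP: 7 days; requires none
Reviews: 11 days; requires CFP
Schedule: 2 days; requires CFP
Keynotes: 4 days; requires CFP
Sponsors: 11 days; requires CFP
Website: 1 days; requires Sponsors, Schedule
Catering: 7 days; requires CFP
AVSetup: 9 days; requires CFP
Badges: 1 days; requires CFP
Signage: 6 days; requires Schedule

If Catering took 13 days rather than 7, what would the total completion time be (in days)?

Actual critical path: CFP→Sponsors→Website = 7+11+1 = 19 ⇒ 19 days.
Catering has 5 days of float (longest path through it is 14).
New critical path: CFP→Catering = 7+13 = 20 ⇒ 20 days.

20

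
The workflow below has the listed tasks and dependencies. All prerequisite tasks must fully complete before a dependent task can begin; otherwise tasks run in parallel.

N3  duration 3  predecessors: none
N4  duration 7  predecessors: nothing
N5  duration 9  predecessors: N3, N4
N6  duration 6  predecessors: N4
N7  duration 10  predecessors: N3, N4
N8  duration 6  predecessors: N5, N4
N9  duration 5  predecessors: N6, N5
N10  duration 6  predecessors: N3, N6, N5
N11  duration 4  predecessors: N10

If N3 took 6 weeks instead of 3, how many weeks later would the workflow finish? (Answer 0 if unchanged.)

Actual critical path: N4→N5→N10→N11 = 7+9+6+4 = 26 ⇒ 26 weeks.
N3 has 4 weeks of float (longest path through it is 22).
The critical path is still N4→N5→N10→N11; finish is now 26 weeks.
Change in finish: 26 − 26 = +0 weeks.

0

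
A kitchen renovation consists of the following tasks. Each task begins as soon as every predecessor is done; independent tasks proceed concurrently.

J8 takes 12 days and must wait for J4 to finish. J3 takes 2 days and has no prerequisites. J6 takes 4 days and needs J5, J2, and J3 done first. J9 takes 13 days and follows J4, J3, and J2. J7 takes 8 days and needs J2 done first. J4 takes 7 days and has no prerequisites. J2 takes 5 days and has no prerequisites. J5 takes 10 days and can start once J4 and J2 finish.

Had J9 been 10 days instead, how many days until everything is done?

21

Critical path before the change: J4→J5→J6 = 7+10+4 = 21 giving 21 days.
The longest path through J9 is only 20 days, so J9 has float 1.
That remains the longest chain; total 21 days.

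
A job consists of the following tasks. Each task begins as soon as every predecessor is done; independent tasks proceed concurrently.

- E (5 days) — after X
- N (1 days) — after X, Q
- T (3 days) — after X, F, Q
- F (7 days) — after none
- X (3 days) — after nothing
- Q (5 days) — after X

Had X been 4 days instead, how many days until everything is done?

12

Baseline: X→Q→T = 3+5+3 = 11 → 11 days.
X is on the critical path; changing it to 4 makes that path 12 days.
No other chain overtakes it, so the finish is 12 days.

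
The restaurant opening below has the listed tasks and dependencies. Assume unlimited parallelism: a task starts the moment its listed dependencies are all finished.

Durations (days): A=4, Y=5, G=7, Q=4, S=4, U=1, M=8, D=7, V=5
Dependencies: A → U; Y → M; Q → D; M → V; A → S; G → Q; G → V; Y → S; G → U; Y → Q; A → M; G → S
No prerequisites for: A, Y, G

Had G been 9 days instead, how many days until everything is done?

20

Actual critical path: G→Q→D = 7+4+7 = 18 ⇒ 18 days.
G is on the critical path; changing it to 9 makes that path 20 days.
That remains the longest chain; total 20 days.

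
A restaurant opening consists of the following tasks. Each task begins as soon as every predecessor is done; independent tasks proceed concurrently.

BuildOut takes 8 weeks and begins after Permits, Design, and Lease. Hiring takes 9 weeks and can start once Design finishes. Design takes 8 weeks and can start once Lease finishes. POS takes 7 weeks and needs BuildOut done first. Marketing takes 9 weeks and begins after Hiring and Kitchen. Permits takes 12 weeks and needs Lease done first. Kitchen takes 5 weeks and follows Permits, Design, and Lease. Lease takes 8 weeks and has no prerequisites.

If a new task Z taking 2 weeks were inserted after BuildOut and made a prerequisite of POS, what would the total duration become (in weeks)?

37

Originally the schedule takes 35 weeks.
With Z inserted, POS now waits for max(BuildOut, Z).
New critical path: Lease→Permits→BuildOut→Z→POS = 8+12+8+2+7 = 37 ⇒ 37 weeks.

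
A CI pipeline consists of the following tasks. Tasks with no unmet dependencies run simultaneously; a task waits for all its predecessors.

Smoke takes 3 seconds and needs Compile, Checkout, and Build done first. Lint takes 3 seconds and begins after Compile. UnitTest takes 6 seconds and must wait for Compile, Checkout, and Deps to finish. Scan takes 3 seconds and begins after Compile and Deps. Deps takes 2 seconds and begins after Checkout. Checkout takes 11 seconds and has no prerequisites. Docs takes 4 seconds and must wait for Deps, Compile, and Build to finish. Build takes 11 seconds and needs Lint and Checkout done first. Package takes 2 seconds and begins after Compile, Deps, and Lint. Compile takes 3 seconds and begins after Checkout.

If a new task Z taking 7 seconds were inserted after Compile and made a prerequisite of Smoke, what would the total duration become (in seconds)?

Originally the job takes 32 seconds.
With Z inserted, Smoke now waits for max(Compile, Checkout, Build, Z).
New critical path: Checkout→Compile→Lint→Build→Docs = 11+3+3+11+4 = 32 ⇒ 32 seconds.

32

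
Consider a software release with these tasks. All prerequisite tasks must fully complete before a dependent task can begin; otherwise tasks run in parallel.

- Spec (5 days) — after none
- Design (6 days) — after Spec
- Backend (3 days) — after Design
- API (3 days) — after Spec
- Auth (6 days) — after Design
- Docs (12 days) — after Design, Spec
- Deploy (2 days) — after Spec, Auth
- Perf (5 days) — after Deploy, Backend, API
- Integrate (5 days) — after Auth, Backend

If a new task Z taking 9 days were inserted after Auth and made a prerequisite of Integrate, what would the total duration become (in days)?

31

Originally the schedule takes 24 days.
With Z inserted, Integrate now waits for max(Auth, Backend, Z).
New critical path: Spec→Design→Auth→Z→Integrate = 5+6+6+9+5 = 31 ⇒ 31 days.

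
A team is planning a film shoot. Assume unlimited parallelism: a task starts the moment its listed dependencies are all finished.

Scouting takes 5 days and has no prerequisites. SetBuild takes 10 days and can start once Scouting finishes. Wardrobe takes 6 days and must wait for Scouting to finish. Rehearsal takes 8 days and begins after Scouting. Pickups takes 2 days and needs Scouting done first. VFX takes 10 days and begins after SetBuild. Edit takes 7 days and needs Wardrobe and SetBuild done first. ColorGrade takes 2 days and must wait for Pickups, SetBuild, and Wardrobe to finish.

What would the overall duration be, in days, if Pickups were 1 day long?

25

Actual critical path: Scouting→SetBuild→VFX = 5+10+10 = 25 ⇒ 25 days.
The longest path through Pickups is only 9 days, so Pickups has float 16.
No other chain overtakes it, so the finish is 25 days.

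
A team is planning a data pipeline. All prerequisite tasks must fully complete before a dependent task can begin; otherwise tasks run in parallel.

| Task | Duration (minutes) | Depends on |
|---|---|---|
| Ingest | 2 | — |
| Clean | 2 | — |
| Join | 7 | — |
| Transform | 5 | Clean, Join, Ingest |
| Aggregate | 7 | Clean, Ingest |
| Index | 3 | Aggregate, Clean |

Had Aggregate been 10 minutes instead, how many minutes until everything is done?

15

Actual critical path: Ingest→Aggregate→Index = 2+7+3 = 12 ⇒ 12 minutes.
Aggregate is on the critical path; changing it to 10 makes that path 15 minutes.
That remains the longest chain; total 15 minutes.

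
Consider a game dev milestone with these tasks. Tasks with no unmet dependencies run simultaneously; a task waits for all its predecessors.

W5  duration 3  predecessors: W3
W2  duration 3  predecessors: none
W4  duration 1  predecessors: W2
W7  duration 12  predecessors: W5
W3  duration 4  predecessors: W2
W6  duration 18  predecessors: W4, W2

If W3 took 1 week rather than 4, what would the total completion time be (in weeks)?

22

Actual critical path: W2→W3→W5→W7 = 3+4+3+12 = 22 ⇒ 22 weeks.
W3 is on the critical path; changing it to 1 makes that path 19 weeks.
Now W2→W4→W6 = 3+1+18 = 22 is longest, so the finish becomes 22 weeks.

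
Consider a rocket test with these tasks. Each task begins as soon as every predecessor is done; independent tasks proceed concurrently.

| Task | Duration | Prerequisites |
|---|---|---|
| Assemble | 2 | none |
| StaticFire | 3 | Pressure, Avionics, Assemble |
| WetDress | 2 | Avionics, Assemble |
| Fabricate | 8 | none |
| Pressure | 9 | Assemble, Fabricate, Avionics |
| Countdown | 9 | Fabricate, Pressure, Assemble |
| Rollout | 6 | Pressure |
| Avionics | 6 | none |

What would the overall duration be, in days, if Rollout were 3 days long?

26

Critical path before the change: Fabricate→Pressure→Countdown = 8+9+9 = 26 giving 26 days.
Rollout has 3 days of float (longest path through it is 23).
No other chain overtakes it, so the finish is 26 days.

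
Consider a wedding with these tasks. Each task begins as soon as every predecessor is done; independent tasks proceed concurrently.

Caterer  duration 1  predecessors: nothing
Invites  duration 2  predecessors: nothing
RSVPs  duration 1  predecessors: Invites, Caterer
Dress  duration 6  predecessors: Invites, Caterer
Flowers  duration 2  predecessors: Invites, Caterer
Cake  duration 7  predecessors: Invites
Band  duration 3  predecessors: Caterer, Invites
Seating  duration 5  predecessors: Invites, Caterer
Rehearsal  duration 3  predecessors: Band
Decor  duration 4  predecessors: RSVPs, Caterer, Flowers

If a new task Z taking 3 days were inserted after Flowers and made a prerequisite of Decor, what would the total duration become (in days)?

11

Originally the project takes 9 days.
With Z inserted, Decor now waits for max(RSVPs, Caterer, Flowers, Z).
New critical path: Invites→Flowers→Z→Decor = 2+2+3+4 = 11 ⇒ 11 days.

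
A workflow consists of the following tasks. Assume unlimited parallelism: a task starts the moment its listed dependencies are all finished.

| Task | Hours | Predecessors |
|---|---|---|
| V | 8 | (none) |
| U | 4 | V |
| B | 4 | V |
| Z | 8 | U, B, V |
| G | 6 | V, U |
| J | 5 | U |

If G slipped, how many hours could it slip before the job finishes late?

V→U→Z = 8+4+8 = 20 sets the makespan at 20 hours.
The longest chain containing G totals 18 hours.
Float = 20 − 18 = 2.

2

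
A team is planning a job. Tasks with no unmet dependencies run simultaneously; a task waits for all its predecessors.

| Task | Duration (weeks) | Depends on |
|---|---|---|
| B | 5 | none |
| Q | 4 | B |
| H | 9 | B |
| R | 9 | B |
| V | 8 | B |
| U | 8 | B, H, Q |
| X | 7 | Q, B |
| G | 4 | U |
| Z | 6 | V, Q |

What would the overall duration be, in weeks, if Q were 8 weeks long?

26

As given, the longest chain is B→H→U→G = 5+9+8+4 = 26, so the finish is 26 weeks.
Q has 5 weeks of float (longest path through it is 21).
That remains the longest chain; total 26 weeks.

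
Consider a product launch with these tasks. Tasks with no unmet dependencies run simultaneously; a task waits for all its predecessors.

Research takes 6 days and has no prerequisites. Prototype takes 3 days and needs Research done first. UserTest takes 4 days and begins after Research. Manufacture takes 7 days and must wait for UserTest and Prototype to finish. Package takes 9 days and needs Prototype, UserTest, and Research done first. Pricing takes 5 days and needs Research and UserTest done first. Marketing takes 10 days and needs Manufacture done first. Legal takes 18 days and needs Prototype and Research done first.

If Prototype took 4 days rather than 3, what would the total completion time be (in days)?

The binding path is Research→Prototype→Legal = 6+3+18 = 27; finish at 27 days.
Prototype is on the critical path; changing it to 4 makes that path 28 days.
The critical path is still Research→Prototype→Legal; finish is now 28 days.

28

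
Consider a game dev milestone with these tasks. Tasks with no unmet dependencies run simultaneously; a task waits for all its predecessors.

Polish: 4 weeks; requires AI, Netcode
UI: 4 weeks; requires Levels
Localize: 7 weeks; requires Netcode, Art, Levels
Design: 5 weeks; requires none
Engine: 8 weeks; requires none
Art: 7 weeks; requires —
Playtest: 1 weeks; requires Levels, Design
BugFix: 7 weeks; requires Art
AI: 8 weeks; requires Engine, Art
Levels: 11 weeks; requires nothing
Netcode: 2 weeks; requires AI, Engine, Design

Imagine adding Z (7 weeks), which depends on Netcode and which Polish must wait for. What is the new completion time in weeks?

Originally the project takes 25 weeks.
With Z inserted, Polish now waits for max(AI, Netcode, Z).
New critical path: Engine→AI→Netcode→Z→Polish = 8+8+2+7+4 = 29 ⇒ 29 weeks.

29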